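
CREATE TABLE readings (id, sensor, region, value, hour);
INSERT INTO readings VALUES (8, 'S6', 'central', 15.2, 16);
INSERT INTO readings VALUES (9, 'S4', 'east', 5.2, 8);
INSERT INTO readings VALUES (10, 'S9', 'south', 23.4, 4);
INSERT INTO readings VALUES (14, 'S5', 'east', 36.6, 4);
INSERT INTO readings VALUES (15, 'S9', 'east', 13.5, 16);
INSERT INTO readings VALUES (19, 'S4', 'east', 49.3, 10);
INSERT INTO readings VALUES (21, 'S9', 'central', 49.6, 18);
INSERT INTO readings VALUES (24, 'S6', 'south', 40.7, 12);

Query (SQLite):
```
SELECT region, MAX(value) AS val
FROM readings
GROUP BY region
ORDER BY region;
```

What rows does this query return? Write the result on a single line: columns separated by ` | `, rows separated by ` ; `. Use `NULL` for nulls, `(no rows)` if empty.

central | 49.6 ; east | 49.3 ; south | 40.7

Partition readings by region; compute MAX(value) within each group.
  central: ids {8, 21} → MAX(value)=49.6
  east: ids {9, 14, 15, 19} → MAX(value)=49.3
  south: ids {10, 24} → MAX(value)=40.7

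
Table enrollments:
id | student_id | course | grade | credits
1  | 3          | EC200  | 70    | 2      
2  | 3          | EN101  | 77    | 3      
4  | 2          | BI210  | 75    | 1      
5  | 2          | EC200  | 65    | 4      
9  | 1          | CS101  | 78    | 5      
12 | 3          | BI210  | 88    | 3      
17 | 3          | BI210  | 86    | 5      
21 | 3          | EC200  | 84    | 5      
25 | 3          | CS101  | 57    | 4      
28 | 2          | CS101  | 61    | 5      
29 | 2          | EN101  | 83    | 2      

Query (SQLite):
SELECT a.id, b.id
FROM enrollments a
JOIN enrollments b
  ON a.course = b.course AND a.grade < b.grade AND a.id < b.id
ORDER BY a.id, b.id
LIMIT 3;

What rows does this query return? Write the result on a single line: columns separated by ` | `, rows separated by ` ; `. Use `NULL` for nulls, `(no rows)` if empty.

Pairs (a,b) with same course, a.grade < b.grade, a.id < b.id.
course groups: BI210:{4,12,17} CS101:{9,25,28} EC200:{1,5,21} EN101:{2,29}
Ordered by (a.id, b.id); first 3.

1 | 21 ; 2 | 29 ; 4 | 12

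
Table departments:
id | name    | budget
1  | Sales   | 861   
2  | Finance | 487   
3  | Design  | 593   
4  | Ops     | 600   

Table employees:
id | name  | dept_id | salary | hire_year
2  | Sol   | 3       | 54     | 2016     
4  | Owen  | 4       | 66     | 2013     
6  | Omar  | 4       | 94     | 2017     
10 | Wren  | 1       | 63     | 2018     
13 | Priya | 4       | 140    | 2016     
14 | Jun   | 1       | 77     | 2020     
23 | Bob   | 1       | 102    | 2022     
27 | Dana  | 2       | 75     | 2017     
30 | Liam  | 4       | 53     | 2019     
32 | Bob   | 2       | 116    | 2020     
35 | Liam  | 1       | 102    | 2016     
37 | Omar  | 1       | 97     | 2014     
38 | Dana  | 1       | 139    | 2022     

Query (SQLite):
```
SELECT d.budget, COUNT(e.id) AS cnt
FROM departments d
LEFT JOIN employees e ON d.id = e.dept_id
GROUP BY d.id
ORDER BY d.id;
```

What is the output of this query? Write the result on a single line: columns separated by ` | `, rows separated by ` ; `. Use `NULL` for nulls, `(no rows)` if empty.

LEFT JOIN keeps every departments row; unmatched ones get NULL for employees columns.
Group by departments.id and compute COUNT(e.id). COUNT(col) of an all-NULL group is 0.
  1: ids {10, 14, 23, 35, 37, 38} → COUNT(e.id)=6
  2: ids {27, 32} → COUNT(e.id)=2
  3: ids {2} → COUNT(e.id)=1
  4: ids {4, 6, 13, 30} → COUNT(e.id)=4

861 | 6 ; 487 | 2 ; 593 | 1 ; 600 | 4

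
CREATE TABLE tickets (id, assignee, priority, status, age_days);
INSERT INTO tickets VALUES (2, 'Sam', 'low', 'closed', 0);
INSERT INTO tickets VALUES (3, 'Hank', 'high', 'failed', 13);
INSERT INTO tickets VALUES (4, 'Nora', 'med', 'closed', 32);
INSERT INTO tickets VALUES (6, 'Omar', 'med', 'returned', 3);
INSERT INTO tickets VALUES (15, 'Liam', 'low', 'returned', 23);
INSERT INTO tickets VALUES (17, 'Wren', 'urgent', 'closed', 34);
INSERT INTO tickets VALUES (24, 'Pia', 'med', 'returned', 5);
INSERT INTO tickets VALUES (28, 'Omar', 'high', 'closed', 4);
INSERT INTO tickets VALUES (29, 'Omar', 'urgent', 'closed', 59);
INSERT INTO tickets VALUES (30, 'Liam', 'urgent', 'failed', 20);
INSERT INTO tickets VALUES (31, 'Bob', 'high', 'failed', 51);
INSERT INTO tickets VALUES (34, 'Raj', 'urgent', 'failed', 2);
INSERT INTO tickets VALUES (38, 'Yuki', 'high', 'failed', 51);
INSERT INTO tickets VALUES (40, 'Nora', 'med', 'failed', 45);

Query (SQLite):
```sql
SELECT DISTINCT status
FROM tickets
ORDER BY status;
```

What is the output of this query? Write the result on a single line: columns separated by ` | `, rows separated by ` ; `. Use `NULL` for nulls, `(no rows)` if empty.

Collect distinct status values from tickets.

closed ; failed ; returned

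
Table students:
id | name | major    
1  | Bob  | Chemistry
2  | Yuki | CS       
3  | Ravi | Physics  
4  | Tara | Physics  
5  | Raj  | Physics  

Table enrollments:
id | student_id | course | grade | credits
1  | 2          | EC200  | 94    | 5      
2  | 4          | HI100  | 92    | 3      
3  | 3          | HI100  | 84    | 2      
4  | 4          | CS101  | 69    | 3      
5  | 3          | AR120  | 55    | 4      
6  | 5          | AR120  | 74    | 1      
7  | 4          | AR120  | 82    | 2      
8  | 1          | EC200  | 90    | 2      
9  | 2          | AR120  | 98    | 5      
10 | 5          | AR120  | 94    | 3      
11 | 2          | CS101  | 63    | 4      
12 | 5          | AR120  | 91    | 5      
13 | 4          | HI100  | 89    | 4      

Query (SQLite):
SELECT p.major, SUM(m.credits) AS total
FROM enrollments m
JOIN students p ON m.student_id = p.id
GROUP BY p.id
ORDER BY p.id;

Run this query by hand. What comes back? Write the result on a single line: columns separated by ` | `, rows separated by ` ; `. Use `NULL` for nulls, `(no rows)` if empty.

Chemistry | 2 ; CS | 14 ; Physics | 6 ; Physics | 12 ; Physics | 9

Join each enrollments row to its students via student_id.
Group joined rows by students.id; compute SUM(m.credits) per group.
  1: ids {8} → SUM(m.credits)=2
  2: ids {1, 9, 11} → SUM(m.credits)=14
  3: ids {3, 5} → SUM(m.credits)=6
  4: ids {2, 4, 7, 13} → SUM(m.credits)=12
  5: ids {6, 10, 12} → SUM(m.credits)=9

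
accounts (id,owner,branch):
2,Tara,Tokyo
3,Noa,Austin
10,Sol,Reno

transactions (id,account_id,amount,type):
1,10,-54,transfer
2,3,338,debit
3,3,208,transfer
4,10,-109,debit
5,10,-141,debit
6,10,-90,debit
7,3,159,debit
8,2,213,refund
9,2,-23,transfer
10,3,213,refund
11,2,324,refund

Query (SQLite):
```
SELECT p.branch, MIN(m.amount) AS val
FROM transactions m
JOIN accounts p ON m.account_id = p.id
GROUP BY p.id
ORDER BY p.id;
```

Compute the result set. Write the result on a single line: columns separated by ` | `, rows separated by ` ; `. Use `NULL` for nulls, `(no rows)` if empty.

Tokyo | -23 ; Austin | 159 ; Reno | -141

Join each transactions row to its accounts via account_id.
Group joined rows by accounts.id; compute MIN(m.amount) per group.
  2: ids {8, 9, 11} → MIN(m.amount)=-23
  3: ids {2, 3, 7, 10} → MIN(m.amount)=159
  10: ids {1, 4, 5, 6} → MIN(m.amount)=-141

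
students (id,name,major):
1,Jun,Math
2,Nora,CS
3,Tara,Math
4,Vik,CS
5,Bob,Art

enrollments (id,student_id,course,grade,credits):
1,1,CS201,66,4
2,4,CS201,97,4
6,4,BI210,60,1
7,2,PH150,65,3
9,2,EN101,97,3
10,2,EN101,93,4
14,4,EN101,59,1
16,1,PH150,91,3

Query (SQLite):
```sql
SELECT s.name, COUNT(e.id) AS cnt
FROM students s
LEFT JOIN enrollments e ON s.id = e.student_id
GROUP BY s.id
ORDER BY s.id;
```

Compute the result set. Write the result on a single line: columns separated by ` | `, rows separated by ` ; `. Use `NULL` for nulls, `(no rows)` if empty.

LEFT JOIN keeps every students row; unmatched ones get NULL for enrollments columns.
Group by students.id and compute COUNT(e.id). COUNT(col) of an all-NULL group is 0.
  1: ids {1, 16} → COUNT(e.id)=2
  2: ids {7, 9, 10} → COUNT(e.id)=3
  3: ids {—} → COUNT(e.id)=0
  4: ids {2, 6, 14} → COUNT(e.id)=3
  5: ids {—} → COUNT(e.id)=0

Jun | 2 ; Nora | 3 ; Tara | 0 ; Vik | 3 ; Bob | 0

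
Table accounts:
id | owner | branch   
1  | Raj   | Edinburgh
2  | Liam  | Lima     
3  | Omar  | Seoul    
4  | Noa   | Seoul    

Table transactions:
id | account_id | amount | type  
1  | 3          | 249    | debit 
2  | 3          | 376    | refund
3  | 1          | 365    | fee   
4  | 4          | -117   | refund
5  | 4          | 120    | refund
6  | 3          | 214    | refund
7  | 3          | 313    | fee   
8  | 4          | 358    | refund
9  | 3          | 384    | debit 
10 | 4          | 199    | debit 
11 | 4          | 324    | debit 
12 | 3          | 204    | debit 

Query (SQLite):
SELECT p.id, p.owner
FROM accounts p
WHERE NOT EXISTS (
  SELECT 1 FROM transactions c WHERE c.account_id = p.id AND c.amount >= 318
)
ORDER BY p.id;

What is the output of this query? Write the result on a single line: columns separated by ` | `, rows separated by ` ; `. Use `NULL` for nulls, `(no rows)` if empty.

For each accounts row, check whether any transactions with matching account_id has amount >= 318.
Keep rows where that is false.

2 | Liam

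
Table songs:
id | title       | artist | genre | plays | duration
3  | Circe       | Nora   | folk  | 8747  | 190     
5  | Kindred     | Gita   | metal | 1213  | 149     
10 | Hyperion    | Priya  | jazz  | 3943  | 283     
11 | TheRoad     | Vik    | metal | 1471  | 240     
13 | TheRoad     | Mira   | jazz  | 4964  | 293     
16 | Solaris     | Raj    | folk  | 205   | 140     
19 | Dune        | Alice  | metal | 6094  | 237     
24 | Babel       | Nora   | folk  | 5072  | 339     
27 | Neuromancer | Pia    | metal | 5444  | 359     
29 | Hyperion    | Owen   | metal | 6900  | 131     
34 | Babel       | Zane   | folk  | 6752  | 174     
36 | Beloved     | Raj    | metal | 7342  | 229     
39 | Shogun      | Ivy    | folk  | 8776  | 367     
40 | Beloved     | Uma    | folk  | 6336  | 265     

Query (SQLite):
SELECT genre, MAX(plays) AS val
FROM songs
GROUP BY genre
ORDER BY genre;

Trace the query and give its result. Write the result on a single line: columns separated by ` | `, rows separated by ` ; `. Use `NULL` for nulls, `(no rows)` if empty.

Partition songs by genre; compute MAX(plays) within each group.
  folk: ids {3, 16, 24, 34, 39, 40} → MAX(plays)=8776
  jazz: ids {10, 13} → MAX(plays)=4964
  metal: ids {5, 11, 19, 27, 29, 36} → MAX(plays)=7342

folk | 8776 ; jazz | 4964 ; metal | 7342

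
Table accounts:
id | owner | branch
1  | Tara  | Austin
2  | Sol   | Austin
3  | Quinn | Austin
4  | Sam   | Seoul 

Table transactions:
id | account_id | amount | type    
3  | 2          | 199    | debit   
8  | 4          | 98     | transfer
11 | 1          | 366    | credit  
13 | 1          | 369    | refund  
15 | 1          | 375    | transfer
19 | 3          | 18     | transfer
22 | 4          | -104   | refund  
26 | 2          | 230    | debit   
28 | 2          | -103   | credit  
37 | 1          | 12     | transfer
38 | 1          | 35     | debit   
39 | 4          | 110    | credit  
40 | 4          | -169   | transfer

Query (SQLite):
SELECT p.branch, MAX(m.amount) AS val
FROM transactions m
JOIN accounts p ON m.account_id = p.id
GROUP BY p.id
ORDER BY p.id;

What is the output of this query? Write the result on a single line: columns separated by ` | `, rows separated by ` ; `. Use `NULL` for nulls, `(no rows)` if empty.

Join each transactions row to its accounts via account_id.
Group joined rows by accounts.id; compute MAX(m.amount) per group.
  1: ids {11, 13, 15, 37, 38} → MAX(m.amount)=375
  2: ids {3, 26, 28} → MAX(m.amount)=230
  3: ids {19} → MAX(m.amount)=18
  4: ids {8, 22, 39, 40} → MAX(m.amount)=110

Austin | 375 ; Austin | 230 ; Austin | 18 ; Seoul | 110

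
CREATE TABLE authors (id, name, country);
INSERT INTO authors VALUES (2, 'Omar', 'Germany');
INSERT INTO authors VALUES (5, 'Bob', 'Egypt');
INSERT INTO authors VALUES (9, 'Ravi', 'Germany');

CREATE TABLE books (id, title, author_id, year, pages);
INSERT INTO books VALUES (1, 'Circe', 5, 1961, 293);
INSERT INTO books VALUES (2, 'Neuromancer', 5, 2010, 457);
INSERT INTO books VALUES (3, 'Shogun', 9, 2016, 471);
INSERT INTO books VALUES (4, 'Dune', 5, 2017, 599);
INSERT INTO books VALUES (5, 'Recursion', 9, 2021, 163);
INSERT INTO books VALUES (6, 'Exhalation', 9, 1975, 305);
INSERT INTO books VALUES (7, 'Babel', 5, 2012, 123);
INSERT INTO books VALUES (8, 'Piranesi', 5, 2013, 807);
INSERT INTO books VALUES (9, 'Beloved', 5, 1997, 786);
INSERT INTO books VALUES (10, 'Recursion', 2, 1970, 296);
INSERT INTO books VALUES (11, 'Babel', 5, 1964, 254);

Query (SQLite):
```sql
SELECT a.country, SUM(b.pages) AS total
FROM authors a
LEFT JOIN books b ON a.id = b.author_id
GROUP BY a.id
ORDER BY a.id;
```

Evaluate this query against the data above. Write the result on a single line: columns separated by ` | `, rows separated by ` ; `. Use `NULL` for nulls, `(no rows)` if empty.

Germany | 296 ; Egypt | 3319 ; Germany | 939

LEFT JOIN keeps every authors row; unmatched ones get NULL for books columns.
Group by authors.id and compute SUM(b.pages). SUM over an all-NULL group is NULL.
  2: ids {10} → SUM(b.pages)=296
  5: ids {1, 2, 4, 7, 8, 9, 11} → SUM(b.pages)=3319
  9: ids {3, 5, 6} → SUM(b.pages)=939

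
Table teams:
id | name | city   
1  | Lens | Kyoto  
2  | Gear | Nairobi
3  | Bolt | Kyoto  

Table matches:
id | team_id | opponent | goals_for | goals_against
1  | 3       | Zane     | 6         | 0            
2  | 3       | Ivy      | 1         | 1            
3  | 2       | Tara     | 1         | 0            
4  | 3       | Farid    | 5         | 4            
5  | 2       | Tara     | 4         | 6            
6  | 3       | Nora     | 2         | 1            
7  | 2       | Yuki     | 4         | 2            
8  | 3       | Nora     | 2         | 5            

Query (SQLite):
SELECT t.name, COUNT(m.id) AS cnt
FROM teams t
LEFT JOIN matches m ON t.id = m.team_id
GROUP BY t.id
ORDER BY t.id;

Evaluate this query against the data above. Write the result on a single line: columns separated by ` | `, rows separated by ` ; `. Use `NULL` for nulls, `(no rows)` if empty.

LEFT JOIN keeps every teams row; unmatched ones get NULL for matches columns.
Group by teams.id and compute COUNT(m.id). COUNT(col) of an all-NULL group is 0.
  1: ids {—} → COUNT(m.id)=0
  2: ids {3, 5, 7} → COUNT(m.id)=3
  3: ids {1, 2, 4, 6, 8} → COUNT(m.id)=5

Lens | 0 ; Gear | 3 ; Bolt | 5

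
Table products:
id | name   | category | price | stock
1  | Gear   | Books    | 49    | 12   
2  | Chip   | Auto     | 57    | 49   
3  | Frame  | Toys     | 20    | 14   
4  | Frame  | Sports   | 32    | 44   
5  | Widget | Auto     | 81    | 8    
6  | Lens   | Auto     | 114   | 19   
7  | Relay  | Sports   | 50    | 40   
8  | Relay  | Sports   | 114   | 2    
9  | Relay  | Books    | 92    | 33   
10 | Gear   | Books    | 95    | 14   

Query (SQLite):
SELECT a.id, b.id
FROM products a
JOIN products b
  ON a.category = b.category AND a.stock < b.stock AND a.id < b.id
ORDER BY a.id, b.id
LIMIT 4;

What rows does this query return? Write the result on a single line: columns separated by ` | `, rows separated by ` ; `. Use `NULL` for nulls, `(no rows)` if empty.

1 | 9 ; 1 | 10 ; 5 | 6

Pairs (a,b) with same category, a.stock < b.stock, a.id < b.id.
category groups: Auto:{2,5,6} Books:{1,9,10} Sports:{4,7,8} Toys:{3}
Ordered by (a.id, b.id); first 4.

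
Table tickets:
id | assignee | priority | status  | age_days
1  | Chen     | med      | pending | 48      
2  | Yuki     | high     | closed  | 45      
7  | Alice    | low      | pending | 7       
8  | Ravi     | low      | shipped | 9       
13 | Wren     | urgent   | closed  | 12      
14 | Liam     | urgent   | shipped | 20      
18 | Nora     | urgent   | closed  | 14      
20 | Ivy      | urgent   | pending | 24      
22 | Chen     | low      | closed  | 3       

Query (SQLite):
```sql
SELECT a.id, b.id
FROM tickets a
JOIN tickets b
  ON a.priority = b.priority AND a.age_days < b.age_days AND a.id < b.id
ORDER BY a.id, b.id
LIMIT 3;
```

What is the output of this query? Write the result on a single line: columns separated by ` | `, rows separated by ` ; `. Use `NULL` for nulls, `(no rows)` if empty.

Pairs (a,b) with same priority, a.age_days < b.age_days, a.id < b.id.
priority groups: high:{2} low:{7,8,22} med:{1} urgent:{13,14,18,20}
Ordered by (a.id, b.id); first 3.

7 | 8 ; 13 | 14 ; 13 | 18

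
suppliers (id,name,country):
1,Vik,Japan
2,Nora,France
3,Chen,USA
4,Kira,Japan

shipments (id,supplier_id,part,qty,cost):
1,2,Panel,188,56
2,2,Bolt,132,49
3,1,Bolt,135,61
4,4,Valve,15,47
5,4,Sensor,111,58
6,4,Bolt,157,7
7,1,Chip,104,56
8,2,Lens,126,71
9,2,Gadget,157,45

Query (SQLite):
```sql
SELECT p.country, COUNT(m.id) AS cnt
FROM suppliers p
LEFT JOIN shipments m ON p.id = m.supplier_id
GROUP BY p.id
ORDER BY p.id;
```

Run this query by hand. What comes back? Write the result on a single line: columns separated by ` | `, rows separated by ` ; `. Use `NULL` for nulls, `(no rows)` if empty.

Japan | 2 ; France | 4 ; USA | 0 ; Japan | 3

LEFT JOIN keeps every suppliers row; unmatched ones get NULL for shipments columns.
Group by suppliers.id and compute COUNT(m.id). COUNT(col) of an all-NULL group is 0.
  1: ids {3, 7} → COUNT(m.id)=2
  2: ids {1, 2, 8, 9} → COUNT(m.id)=4
  3: ids {—} → COUNT(m.id)=0
  4: ids {4, 5, 6} → COUNT(m.id)=3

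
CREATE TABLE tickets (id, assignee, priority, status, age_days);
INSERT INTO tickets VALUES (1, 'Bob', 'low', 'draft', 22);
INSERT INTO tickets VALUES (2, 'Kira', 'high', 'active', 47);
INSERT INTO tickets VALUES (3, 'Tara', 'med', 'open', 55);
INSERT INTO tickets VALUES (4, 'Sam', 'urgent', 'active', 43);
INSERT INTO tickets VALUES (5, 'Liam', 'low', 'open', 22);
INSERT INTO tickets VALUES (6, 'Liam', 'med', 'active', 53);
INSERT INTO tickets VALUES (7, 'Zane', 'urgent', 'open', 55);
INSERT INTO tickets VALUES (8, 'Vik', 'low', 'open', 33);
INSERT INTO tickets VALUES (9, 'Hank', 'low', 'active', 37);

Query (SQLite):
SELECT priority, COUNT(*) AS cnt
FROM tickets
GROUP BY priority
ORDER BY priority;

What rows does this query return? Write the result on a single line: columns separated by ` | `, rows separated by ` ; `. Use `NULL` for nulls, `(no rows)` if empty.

Partition tickets by priority; compute COUNT(*) within each group.
  high: ids {2} → COUNT(*)=1
  low: ids {1, 5, 8, 9} → COUNT(*)=4
  med: ids {3, 6} → COUNT(*)=2
  urgent: ids {4, 7} → COUNT(*)=2

high | 1 ; low | 4 ; med | 2 ; urgent | 2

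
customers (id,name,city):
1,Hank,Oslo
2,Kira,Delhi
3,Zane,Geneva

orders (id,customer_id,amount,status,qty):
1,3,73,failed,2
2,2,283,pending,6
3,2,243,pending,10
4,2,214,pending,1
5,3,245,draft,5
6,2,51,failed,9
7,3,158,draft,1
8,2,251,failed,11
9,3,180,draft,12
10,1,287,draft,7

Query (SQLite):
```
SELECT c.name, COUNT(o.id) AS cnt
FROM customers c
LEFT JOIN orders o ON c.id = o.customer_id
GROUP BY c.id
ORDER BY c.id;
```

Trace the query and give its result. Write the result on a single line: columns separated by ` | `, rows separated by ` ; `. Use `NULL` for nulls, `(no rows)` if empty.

LEFT JOIN keeps every customers row; unmatched ones get NULL for orders columns.
Group by customers.id and compute COUNT(o.id). COUNT(col) of an all-NULL group is 0.
  1: ids {10} → COUNT(o.id)=1
  2: ids {2, 3, 4, 6, 8} → COUNT(o.id)=5
  3: ids {1, 5, 7, 9} → COUNT(o.id)=4

Hank | 1 ; Kira | 5 ; Zane | 4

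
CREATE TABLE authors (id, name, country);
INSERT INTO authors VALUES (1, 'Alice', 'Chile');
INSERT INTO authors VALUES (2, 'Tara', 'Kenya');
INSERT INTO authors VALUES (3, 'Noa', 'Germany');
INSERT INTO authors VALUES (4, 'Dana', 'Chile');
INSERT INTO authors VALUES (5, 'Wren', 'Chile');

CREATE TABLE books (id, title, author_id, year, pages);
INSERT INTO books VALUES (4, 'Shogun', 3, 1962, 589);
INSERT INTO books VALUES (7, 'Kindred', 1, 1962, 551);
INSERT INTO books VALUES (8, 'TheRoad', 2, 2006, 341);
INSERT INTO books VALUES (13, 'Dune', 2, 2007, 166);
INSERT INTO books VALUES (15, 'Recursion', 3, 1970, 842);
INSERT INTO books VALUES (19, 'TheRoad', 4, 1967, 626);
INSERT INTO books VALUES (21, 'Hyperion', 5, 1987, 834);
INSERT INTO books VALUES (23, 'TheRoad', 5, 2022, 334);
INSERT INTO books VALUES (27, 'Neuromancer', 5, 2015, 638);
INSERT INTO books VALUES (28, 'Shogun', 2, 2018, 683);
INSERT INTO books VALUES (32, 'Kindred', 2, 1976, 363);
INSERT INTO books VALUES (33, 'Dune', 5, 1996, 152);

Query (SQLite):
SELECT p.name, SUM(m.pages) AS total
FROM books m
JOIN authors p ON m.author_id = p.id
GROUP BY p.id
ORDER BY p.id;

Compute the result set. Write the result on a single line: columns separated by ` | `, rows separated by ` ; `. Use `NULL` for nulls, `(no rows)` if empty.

Join each books row to its authors via author_id.
Group joined rows by authors.id; compute SUM(m.pages) per group.
  1: ids {7} → SUM(m.pages)=551
  2: ids {8, 13, 28, 32} → SUM(m.pages)=1553
  3: ids {4, 15} → SUM(m.pages)=1431
  4: ids {19} → SUM(m.pages)=626
  5: ids {21, 23, 27, 33} → SUM(m.pages)=1958

Alice | 551 ; Tara | 1553 ; Noa | 1431 ; Dana | 626 ; Wren | 1958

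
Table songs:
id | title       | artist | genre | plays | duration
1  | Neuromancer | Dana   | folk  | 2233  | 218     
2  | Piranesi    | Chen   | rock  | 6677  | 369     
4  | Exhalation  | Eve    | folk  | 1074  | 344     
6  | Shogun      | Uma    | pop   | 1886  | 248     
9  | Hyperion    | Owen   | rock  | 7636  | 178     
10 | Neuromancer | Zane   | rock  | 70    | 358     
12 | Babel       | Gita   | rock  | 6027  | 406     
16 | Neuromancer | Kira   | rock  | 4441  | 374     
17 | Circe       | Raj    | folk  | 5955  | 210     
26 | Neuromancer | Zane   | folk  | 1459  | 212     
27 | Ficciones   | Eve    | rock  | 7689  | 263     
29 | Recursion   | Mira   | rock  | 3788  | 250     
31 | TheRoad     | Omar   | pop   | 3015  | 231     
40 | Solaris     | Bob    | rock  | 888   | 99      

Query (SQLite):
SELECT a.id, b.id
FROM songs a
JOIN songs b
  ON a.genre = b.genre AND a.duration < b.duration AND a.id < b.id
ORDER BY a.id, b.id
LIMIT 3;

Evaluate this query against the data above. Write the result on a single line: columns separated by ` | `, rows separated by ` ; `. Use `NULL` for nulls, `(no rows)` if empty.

1 | 4 ; 2 | 12 ; 2 | 16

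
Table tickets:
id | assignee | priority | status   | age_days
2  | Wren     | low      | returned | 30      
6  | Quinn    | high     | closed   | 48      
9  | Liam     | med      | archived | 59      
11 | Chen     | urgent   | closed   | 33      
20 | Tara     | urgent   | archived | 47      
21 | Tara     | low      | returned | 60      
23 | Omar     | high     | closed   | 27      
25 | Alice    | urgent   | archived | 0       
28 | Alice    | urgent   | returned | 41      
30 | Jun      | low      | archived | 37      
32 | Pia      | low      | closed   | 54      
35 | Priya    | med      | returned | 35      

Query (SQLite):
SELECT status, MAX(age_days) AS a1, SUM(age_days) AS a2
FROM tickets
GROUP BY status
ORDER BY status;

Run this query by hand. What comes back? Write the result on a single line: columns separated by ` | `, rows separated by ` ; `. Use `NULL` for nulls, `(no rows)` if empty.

archived | 59 | 143 ; closed | 54 | 162 ; returned | 60 | 166

Group tickets by status.
Per group compute: MAX(age_days), SUM(age_days).
  archived: ids {9, 20, 25, 30} → MAX(age_days)=59, SUM(age_days)=143
  closed: ids {6, 11, 23, 32} → MAX(age_days)=54, SUM(age_days)=162
  returned: ids {2, 21, 28, 35} → MAX(age_days)=60, SUM(age_days)=166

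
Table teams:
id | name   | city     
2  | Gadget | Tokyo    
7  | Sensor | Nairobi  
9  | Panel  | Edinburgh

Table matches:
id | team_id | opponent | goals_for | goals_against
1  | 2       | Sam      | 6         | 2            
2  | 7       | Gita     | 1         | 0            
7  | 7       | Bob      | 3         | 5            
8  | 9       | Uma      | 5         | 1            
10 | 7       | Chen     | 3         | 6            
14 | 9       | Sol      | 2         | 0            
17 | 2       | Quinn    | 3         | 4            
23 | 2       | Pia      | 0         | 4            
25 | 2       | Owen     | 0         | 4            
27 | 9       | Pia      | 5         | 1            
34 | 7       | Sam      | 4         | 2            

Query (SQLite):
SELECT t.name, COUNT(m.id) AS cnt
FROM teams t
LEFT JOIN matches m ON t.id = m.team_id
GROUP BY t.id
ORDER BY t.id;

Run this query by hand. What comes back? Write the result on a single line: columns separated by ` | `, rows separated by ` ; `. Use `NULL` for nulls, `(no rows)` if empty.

LEFT JOIN keeps every teams row; unmatched ones get NULL for matches columns.
Group by teams.id and compute COUNT(m.id). COUNT(col) of an all-NULL group is 0.
  2: ids {1, 17, 23, 25} → COUNT(m.id)=4
  7: ids {2, 7, 10, 34} → COUNT(m.id)=4
  9: ids {8, 14, 27} → COUNT(m.id)=3

Gadget | 4 ; Sensor | 4 ; Panel | 3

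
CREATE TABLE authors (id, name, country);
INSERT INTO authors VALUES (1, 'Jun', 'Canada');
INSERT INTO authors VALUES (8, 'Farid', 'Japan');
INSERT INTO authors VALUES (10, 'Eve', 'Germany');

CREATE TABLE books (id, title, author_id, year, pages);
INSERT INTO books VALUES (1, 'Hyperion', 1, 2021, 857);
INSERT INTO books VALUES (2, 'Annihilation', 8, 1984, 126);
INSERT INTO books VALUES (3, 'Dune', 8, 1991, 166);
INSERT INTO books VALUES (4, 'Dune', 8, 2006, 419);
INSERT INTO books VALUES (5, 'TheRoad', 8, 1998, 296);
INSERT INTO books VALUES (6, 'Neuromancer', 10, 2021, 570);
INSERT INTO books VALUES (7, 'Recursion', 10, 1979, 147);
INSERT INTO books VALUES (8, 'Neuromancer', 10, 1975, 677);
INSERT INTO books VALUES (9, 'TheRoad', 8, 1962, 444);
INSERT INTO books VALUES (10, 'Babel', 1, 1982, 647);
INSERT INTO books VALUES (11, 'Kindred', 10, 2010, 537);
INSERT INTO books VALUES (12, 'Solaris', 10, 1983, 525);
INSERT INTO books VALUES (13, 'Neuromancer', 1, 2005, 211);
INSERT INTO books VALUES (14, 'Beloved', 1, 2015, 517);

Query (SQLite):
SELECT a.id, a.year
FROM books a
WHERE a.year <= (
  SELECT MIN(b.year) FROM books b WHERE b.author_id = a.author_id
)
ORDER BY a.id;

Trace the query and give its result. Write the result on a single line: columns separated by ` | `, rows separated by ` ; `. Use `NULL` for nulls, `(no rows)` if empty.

8 | 1975 ; 9 | 1962 ; 10 | 1982

For each books row a, compute MIN(year) over rows sharing a.author_id.
Keep row a if a.year <= that per-group MIN.
  author_id=1: MIN(year) = 1982
  author_id=8: MIN(year) = 1962
  author_id=10: MIN(year) = 1975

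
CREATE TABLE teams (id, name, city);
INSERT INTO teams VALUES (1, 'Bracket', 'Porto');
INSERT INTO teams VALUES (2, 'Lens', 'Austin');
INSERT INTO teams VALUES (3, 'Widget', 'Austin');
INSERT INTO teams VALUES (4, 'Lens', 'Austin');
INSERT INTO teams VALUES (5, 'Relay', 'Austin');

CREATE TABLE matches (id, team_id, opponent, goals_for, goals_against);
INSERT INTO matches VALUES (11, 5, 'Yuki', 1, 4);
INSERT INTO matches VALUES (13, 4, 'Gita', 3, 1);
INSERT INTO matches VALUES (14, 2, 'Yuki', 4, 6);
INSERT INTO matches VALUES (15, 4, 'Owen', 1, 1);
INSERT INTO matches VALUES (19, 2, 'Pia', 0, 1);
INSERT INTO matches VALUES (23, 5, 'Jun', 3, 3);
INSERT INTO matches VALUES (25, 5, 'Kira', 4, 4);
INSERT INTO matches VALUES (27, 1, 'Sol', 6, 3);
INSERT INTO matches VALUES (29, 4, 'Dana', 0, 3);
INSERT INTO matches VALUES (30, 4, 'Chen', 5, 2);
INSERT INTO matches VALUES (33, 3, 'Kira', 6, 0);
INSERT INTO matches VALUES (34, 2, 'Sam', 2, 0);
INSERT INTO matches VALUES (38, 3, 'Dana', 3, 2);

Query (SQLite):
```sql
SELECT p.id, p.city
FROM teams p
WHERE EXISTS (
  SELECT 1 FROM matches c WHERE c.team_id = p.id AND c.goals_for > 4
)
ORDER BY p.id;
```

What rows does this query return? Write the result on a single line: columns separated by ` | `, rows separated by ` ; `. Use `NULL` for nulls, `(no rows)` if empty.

1 | Porto ; 3 | Austin ; 4 | Austin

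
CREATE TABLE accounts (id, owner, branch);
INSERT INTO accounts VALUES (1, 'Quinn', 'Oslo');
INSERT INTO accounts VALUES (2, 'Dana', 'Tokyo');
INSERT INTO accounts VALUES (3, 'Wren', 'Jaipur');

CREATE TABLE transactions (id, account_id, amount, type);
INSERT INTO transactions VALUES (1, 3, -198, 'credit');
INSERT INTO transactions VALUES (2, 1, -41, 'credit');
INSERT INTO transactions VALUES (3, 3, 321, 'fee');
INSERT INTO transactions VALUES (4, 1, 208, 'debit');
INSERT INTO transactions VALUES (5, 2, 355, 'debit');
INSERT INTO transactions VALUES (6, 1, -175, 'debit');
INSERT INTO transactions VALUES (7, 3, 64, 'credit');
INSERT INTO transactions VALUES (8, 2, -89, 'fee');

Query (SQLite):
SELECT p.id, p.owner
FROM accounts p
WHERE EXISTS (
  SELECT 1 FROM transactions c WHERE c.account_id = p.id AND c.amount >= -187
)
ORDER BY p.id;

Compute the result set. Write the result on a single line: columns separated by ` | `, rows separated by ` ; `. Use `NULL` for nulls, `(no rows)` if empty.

For each accounts row, check whether any transactions with matching account_id has amount >= -187.
Keep rows where that is true.

1 | Quinn ; 2 | Dana ; 3 | Wren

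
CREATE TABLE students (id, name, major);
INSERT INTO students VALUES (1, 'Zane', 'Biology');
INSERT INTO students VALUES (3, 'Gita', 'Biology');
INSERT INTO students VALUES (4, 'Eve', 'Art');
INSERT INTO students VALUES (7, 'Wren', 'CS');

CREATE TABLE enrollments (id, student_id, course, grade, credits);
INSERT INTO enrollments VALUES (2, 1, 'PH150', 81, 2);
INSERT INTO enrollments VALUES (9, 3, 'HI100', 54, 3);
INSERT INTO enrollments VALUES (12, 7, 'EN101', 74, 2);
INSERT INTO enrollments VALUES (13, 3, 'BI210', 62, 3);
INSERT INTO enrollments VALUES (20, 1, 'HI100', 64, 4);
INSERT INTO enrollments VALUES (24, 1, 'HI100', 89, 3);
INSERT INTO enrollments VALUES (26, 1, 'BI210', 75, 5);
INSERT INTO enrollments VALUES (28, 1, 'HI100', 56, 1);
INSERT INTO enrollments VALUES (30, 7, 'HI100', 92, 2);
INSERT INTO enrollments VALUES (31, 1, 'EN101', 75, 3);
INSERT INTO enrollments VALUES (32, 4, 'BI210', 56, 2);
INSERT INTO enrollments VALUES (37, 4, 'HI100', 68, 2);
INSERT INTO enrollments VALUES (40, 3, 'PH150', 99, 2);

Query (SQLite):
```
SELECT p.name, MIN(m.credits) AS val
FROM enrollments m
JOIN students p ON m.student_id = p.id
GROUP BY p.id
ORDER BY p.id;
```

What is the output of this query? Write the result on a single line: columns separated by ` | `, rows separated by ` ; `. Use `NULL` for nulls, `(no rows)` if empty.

Join each enrollments row to its students via student_id.
Group joined rows by students.id; compute MIN(m.credits) per group.
  1: ids {2, 20, 24, 26, 28, 31} → MIN(m.credits)=1
  3: ids {9, 13, 40} → MIN(m.credits)=2
  4: ids {32, 37} → MIN(m.credits)=2
  7: ids {12, 30} → MIN(m.credits)=2

Zane | 1 ; Gita | 2 ; Eve | 2 ; Wren | 2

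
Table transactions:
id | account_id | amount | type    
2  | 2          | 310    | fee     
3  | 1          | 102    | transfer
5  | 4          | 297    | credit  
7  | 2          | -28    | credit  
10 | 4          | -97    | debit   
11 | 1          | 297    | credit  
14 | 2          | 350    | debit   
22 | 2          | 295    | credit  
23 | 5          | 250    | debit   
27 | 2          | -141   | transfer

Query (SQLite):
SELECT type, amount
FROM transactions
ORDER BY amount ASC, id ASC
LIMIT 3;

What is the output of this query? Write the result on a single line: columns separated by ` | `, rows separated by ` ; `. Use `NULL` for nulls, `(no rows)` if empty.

Sort by amount asc, tiebreak id asc: (-141, id=27), (-97, id=10), (-28, id=7), (102, id=3), (250, id=23), (295, id=22) …. Take first 3.

transfer | -141 ; debit | -97 ; credit | -28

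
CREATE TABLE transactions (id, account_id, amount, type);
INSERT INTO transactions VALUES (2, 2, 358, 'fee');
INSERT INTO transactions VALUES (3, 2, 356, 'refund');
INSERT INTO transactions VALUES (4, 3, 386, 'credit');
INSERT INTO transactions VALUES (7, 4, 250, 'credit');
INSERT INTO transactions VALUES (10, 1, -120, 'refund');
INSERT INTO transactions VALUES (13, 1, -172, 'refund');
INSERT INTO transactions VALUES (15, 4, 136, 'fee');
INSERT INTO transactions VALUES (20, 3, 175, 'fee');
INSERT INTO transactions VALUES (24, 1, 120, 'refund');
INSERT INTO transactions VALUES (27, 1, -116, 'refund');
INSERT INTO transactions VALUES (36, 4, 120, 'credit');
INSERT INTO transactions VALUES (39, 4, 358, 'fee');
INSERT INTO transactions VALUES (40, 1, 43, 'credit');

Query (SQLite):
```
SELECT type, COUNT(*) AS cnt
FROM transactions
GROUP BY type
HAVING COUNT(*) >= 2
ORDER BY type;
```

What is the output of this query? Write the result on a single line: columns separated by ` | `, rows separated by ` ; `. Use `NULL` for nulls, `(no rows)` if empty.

credit | 4 ; fee | 4 ; refund | 5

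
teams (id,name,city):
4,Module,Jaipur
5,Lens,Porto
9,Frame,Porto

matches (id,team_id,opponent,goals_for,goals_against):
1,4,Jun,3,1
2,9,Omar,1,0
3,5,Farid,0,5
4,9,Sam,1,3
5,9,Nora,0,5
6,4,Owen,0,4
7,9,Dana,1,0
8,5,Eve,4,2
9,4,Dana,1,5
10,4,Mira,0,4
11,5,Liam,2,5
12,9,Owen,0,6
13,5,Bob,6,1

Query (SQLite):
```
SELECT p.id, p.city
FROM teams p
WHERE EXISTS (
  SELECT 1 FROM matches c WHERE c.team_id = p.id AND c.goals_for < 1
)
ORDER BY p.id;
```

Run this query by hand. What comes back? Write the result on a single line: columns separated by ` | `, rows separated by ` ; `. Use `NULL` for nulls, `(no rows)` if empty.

4 | Jaipur ; 5 | Porto ; 9 | Porto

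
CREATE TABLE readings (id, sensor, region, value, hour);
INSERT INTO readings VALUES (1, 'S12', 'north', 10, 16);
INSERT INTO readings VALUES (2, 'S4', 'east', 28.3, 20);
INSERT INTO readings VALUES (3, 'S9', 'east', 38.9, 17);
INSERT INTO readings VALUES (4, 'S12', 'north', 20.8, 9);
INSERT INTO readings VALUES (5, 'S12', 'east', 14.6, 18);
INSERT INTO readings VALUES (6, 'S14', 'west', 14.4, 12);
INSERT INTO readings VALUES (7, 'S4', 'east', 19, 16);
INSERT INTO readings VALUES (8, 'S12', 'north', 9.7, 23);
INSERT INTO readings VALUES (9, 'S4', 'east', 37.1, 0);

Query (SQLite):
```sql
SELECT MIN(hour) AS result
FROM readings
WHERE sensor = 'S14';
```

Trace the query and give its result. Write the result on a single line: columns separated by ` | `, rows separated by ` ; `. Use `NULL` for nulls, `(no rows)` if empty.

Rows where sensor='S14' → hour values: [12].
MIN of non-NULL values = 12.

12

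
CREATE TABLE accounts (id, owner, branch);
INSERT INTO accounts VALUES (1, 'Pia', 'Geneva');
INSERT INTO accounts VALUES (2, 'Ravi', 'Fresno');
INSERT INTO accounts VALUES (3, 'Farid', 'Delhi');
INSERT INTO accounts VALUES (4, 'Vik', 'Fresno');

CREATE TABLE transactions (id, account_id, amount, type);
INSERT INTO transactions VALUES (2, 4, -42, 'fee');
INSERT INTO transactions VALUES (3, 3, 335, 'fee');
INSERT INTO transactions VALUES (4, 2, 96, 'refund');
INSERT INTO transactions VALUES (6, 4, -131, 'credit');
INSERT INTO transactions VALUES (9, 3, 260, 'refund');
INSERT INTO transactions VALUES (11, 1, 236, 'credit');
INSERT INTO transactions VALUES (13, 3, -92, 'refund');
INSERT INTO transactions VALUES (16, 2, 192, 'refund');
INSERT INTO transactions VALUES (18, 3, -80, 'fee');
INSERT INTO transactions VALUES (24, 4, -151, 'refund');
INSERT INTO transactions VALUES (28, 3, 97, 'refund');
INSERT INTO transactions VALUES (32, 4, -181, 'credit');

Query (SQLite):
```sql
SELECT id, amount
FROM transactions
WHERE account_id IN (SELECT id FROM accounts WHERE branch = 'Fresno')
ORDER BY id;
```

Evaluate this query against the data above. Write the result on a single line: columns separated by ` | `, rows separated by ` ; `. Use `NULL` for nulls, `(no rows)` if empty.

2 | -42 ; 4 | 96 ; 6 | -131 ; 16 | 192 ; 24 | -151 ; 32 | -181

Inner query: accounts.id where branch = 'Fresno'.
Outer: keep transactions rows whose account_id is in that set.
Inner query → {2, 4}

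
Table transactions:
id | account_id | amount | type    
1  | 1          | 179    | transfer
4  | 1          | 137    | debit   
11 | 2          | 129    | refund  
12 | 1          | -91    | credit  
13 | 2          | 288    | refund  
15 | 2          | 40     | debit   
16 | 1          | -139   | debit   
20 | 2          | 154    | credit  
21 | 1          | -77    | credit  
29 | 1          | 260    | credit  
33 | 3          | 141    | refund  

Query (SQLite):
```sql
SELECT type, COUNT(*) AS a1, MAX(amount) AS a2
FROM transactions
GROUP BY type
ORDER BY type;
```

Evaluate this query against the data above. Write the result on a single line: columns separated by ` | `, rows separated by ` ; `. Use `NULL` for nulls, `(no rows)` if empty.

credit | 4 | 260 ; debit | 3 | 137 ; refund | 3 | 288 ; transfer | 1 | 179

Group transactions by type.
Per group compute: COUNT(*), MAX(amount).
  credit: ids {12, 20, 21, 29} → COUNT(*)=4, MAX(amount)=260
  debit: ids {4, 15, 16} → COUNT(*)=3, MAX(amount)=137
  refund: ids {11, 13, 33} → COUNT(*)=3, MAX(amount)=288
  transfer: ids {1} → COUNT(*)=1, MAX(amount)=179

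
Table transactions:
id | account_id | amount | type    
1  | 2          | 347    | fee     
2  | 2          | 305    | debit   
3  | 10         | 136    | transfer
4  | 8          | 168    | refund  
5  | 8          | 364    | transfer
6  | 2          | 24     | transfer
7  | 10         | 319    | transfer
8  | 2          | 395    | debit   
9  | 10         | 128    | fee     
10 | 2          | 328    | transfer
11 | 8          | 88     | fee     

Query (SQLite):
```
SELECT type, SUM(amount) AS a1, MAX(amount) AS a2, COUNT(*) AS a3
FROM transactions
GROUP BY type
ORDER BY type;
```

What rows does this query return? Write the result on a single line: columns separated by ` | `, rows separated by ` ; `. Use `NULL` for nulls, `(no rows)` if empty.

debit | 700 | 395 | 2 ; fee | 563 | 347 | 3 ; refund | 168 | 168 | 1 ; transfer | 1171 | 364 | 5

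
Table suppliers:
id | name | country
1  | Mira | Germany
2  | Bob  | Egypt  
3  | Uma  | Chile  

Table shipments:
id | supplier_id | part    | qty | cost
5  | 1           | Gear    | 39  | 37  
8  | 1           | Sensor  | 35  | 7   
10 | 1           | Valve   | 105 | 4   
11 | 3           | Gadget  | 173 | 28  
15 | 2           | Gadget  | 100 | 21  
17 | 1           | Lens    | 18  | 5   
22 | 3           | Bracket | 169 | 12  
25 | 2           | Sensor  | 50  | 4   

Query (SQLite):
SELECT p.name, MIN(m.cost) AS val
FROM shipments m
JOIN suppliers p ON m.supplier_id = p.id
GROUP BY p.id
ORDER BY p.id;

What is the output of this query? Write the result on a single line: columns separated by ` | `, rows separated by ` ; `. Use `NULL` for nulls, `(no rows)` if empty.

Mira | 4 ; Bob | 4 ; Uma | 12

Join each shipments row to its suppliers via supplier_id.
Group joined rows by suppliers.id; compute MIN(m.cost) per group.
  1: ids {5, 8, 10, 17} → MIN(m.cost)=4
  2: ids {15, 25} → MIN(m.cost)=4
  3: ids {11, 22} → MIN(m.cost)=12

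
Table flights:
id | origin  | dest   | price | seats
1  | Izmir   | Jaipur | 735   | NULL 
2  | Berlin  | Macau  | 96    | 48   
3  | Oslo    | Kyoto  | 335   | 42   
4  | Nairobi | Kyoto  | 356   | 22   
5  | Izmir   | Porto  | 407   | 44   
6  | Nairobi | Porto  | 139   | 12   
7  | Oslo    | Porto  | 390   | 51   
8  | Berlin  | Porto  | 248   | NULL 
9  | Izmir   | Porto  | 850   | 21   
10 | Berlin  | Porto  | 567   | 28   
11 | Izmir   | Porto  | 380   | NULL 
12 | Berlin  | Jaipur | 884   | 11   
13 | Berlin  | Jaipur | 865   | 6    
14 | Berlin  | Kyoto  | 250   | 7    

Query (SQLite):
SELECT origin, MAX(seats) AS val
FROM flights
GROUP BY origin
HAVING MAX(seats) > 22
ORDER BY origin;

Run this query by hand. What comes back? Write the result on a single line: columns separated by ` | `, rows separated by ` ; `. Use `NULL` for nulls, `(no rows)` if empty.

Berlin | 48 ; Izmir | 44 ; Oslo | 51

Partition flights by origin; compute MAX(seats) within each group.
HAVING: keep groups where MAX(seats) > 22.
  Berlin: ids {2, 8, 10, 12, 13, 14} → MAX(seats)=48
  Izmir: ids {1, 5, 9, 11} → MAX(seats)=44
  Nairobi: ids {4, 6} → MAX(seats)=22
  Oslo: ids {3, 7} → MAX(seats)=51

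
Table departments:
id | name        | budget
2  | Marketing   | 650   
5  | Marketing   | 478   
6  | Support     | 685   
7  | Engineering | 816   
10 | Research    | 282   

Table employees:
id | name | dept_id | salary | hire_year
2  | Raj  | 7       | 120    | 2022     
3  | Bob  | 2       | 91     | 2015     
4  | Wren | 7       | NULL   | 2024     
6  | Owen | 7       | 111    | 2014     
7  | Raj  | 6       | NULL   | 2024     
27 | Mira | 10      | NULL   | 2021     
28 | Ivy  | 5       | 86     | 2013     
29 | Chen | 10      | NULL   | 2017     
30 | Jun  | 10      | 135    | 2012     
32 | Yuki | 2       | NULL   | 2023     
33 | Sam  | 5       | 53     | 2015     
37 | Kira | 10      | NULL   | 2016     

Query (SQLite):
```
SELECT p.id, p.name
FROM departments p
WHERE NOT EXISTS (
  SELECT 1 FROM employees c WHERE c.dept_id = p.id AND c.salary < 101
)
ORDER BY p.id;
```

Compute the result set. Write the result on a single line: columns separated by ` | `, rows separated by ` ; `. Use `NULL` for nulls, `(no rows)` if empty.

6 | Support ; 7 | Engineering ; 10 | Research

For each departments row, check whether any employees with matching dept_id has salary < 101.
Keep rows where that is false.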